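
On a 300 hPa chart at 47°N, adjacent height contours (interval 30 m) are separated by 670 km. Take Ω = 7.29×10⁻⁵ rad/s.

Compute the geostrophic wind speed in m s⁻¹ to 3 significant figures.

4.12 m s⁻¹

Coriolis parameter at 47°N:
f = 2Ω sin φ = 2 × 7.29×10⁻⁵ × sin 47° = 1.07×10⁻⁴ s⁻¹
Height gradient: |∂Z/∂n| = 30 m / 670000 m = 4.48×10⁻⁵
On a pressure surface, geostrophic balance gives V_g = (g/f)|∂Z/∂n|:
V_g = 9.81 × 4.48×10⁻⁵ / 1.07×10⁻⁴ = 4.12 m/s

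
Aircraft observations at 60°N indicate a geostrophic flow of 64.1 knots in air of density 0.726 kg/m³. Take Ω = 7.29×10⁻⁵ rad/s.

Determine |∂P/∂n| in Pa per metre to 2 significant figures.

3.0×10⁻³ Pa/m

Coriolis parameter at 60°N:
f = 2Ω sin φ = 2 × 7.29×10⁻⁵ × sin 60° = 1.26×10⁻⁴ s⁻¹
Wind speed in SI: 64.1 knots = 33.0 m/s
Geostrophic balance rearranged: |∂P/∂n| = f ρ V_g
|∂P/∂n| = 1.26×10⁻⁴ × 0.726 × 33.0 = 3.02×10⁻³ Pa/m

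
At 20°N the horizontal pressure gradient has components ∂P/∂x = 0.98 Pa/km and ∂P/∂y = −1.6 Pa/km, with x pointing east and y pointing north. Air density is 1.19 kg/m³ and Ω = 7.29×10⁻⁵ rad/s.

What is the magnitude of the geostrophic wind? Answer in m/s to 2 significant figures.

Coriolis parameter at 20°N:
f = 2Ω sin φ = 2 × 7.29×10⁻⁵ × sin 20° = 4.99×10⁻⁵ s⁻¹
Component geostrophic relations (x east, y north):
u_g = −(1/(fρ)) ∂P/∂y,  v_g = (1/(fρ)) ∂P/∂x
u_g = −(−1.6×10⁻³)/(4.99×10⁻⁵ × 1.19) = 27.0 m/s;  v_g = (0.98×10⁻³)/(4.99×10⁻⁵ × 1.19) = 16.5 m/s
|V_g| = √(u_g² + v_g²) = 31.6 m/s

32 m/s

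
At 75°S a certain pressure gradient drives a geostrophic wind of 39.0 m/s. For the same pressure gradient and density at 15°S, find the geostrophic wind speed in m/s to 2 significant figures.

With the same pressure gradient and density, V_g ∝ 1/f ∝ 1/sin φ.
V₂ = V₁ · sin φ₁ / sin φ₂ = 39.0 × sin 75° / sin 15°
V₂ = 39.0 × 0.9659/0.2588 = 150 m/s

150 m/s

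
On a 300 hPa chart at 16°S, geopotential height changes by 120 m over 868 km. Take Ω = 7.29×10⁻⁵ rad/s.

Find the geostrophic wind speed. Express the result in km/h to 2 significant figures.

120 km/h

Coriolis parameter at 16°S:
f = 2Ω sin φ = 2 × 7.29×10⁻⁵ × sin 16° = 4.02×10⁻⁵ s⁻¹
Height gradient: |∂Z/∂n| = 120 m / 868000 m = 1.38×10⁻⁴
On a pressure surface, geostrophic balance gives V_g = (g/f)|∂Z/∂n|:
V_g = 9.81 × 1.38×10⁻⁴ / 4.02×10⁻⁵ = 33.7 m/s
Converting: 33.7 m/s × 3.6 = 120 km/h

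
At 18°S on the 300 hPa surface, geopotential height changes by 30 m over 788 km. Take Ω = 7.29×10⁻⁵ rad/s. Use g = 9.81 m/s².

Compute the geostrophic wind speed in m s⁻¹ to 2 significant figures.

Coriolis parameter at 18°S:
f = 2Ω sin φ = 2 × 7.29×10⁻⁵ × sin 18° = 4.51×10⁻⁵ s⁻¹
Height gradient: |∂Z/∂n| = 30 m / 788000 m = 3.81×10⁻⁵
On a pressure surface, geostrophic balance gives V_g = (g/f)|∂Z/∂n|:
V_g = 9.81 × 3.81×10⁻⁵ / 4.51×10⁻⁵ = 8.29 m/s

8.3 m s⁻¹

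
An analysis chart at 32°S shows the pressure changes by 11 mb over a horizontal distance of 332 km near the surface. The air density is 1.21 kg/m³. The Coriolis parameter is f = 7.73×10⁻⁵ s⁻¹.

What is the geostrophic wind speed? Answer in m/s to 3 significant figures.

35.4 m/s

Pressure gradient: |∂P/∂n| = 1100 Pa / 332000 m = 3.31×10⁻³ Pa/m
Geostrophic balance (pressure-gradient force = Coriolis force):
V_g = (1/(fρ)) |∂P/∂n| = 3.31×10⁻³ / (7.73×10⁻⁵ × 1.21) = 35.4 m/s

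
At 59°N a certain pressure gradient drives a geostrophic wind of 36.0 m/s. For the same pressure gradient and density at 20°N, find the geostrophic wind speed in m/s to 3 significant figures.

With the same pressure gradient and density, V_g ∝ 1/f ∝ 1/sin φ.
V₂ = V₁ · sin φ₁ / sin φ₂ = 36.0 × sin 59° / sin 20°
V₂ = 36.0 × 0.8572/0.3420 = 90.2 m/s

90.2 m/s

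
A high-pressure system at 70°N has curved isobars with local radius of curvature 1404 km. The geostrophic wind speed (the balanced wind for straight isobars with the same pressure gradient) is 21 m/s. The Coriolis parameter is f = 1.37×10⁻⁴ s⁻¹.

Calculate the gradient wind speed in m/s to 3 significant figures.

24.0 m/s

Around a high, pressure-gradient force acts outward with centrifugal, so Coriolis balances both:
fV = (1/ρ)|∂P/∂n| + V²/R  →  V² − fR·V + fR·V_g = 0
With fR = 1.37×10⁻⁴ × 1404×10³ m = 192 m/s:
V = [fR − √((fR)² − 4 fR V_g)]/2 = [192 − √(192² − 4×192×21)]/2 = 24 m/s
Supergeostrophic (V > V_g = 21 m/s), as expected around a high.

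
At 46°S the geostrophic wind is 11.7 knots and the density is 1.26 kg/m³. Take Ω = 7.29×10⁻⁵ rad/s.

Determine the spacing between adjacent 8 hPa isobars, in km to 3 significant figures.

1010 km

Coriolis parameter at 46°S:
f = 2Ω sin φ = 2 × 7.29×10⁻⁵ × sin 46° = 1.05×10⁻⁴ s⁻¹
Wind speed in SI: 11.7 knots = 6.02 m/s
Geostrophic balance rearranged: |∂P/∂n| = f ρ V_g
|∂P/∂n| = 1.05×10⁻⁴ × 1.26 × 6.02 = 7.95×10⁻⁴ Pa/m
Isobar spacing: Δn = ΔP/|∂P/∂n| = 800 Pa / 7.95×10⁻⁴ Pa/m = 1005782 m ≈ 1010 km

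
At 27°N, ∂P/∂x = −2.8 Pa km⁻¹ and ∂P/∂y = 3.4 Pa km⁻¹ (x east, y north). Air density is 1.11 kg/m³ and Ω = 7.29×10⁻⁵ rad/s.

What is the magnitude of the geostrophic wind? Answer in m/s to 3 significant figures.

59.9 m/s

Coriolis parameter at 27°N:
f = 2Ω sin φ = 2 × 7.29×10⁻⁵ × sin 27° = 6.62×10⁻⁵ s⁻¹
Component geostrophic relations (x east, y north):
u_g = −(1/(fρ)) ∂P/∂y,  v_g = (1/(fρ)) ∂P/∂x
u_g = −(3.4×10⁻³)/(6.62×10⁻⁵ × 1.11) = −46.3 m/s;  v_g = (−2.8×10⁻³)/(6.62×10⁻⁵ × 1.11) = −38.1 m/s
|V_g| = √(u_g² + v_g²) = 59.9 m/s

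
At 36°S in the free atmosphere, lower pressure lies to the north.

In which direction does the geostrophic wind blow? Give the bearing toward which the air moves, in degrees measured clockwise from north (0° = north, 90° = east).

270°

The pressure-gradient force points toward the north (bearing 000°).
Geostrophic balance: in the Southern Hemisphere the Coriolis force deflects motion to the left, so the geostrophic wind blows 90° to the left of the pressure-gradient force (low pressure on the right).
Rotating 000° by 90° counterclockwise gives 270° — the wind blows toward the west.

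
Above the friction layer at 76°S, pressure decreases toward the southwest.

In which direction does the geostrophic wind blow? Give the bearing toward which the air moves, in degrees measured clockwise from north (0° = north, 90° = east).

The pressure-gradient force points toward the southwest (bearing 225°).
Geostrophic balance: in the Southern Hemisphere the Coriolis force deflects motion to the left, so the geostrophic wind blows 90° to the left of the pressure-gradient force (low pressure on the right).
Rotating 225° by 90° counterclockwise gives 135° — the wind blows toward the southeast.

135°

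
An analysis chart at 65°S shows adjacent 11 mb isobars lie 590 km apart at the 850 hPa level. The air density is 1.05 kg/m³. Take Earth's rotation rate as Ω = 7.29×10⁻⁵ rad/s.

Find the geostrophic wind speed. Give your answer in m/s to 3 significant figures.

Coriolis parameter at 65°S:
f = 2Ω sin φ = 2 × 7.29×10⁻⁵ × sin 65° = 1.32×10⁻⁴ s⁻¹
Pressure gradient: |∂P/∂n| = 1100 Pa / 590000 m = 1.86×10⁻³ Pa/m
Geostrophic balance (pressure-gradient force = Coriolis force):
V_g = (1/(fρ)) |∂P/∂n| = 1.86×10⁻³ / (1.32×10⁻⁴ × 1.05) = 13.4 m/s

13.4 m/s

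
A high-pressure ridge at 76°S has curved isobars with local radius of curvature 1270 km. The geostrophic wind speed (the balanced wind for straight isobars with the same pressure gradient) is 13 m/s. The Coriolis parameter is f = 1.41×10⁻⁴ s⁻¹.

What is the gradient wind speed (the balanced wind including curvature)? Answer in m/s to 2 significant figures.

Around a high, pressure-gradient force acts outward with centrifugal, so Coriolis balances both:
fV = (1/ρ)|∂P/∂n| + V²/R  →  V² − fR·V + fR·V_g = 0
With fR = 1.41×10⁻⁴ × 1270×10³ m = 179 m/s:
V = [fR − √((fR)² − 4 fR V_g)]/2 = [179 − √(179² − 4×179×13)]/2 = 14.1 m/s
Supergeostrophic (V > V_g = 13 m/s), as expected around a high.

14 m/s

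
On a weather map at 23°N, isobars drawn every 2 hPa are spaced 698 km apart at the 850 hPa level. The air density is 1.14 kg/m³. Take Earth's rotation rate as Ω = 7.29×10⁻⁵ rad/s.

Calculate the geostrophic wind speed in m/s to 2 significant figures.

4.4 m/s

Coriolis parameter at 23°N:
f = 2Ω sin φ = 2 × 7.29×10⁻⁵ × sin 23° = 5.70×10⁻⁵ s⁻¹
Pressure gradient: |∂P/∂n| = 200 Pa / 698000 m = 2.87×10⁻⁴ Pa/m
Geostrophic balance (pressure-gradient force = Coriolis force):
V_g = (1/(fρ)) |∂P/∂n| = 2.87×10⁻⁴ / (5.70×10⁻⁵ × 1.14) = 4.41 m/s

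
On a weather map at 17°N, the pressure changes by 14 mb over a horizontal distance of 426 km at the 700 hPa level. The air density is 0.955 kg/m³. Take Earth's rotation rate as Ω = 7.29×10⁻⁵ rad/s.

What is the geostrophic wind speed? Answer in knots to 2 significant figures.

Coriolis parameter at 17°N:
f = 2Ω sin φ = 2 × 7.29×10⁻⁵ × sin 17° = 4.26×10⁻⁵ s⁻¹
Pressure gradient: |∂P/∂n| = 1400 Pa / 426000 m = 3.29×10⁻³ Pa/m
Geostrophic balance (pressure-gradient force = Coriolis force):
V_g = (1/(fρ)) |∂P/∂n| = 3.29×10⁻³ / (4.26×10⁻⁵ × 0.955) = 80.7 m/s
Converting: 80.7 m/s × 1.944 = 160 knots

160 knots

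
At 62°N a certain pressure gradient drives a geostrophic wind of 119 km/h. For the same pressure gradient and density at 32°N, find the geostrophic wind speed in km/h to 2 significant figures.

200 km/h

With the same pressure gradient and density, V_g ∝ 1/f ∝ 1/sin φ.
V₂ = V₁ · sin φ₁ / sin φ₂ = 119 × sin 62° / sin 32°
V₂ = 119 × 0.8829/0.5299 = 200 km/h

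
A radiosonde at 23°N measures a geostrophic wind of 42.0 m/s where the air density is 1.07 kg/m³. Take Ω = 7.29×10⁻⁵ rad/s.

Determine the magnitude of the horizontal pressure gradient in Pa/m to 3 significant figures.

2.56×10⁻³ Pa/m

Coriolis parameter at 23°N:
f = 2Ω sin φ = 2 × 7.29×10⁻⁵ × sin 23° = 5.70×10⁻⁵ s⁻¹
Geostrophic balance rearranged: |∂P/∂n| = f ρ V_g
|∂P/∂n| = 5.70×10⁻⁵ × 1.07 × 42.0 = 2.56×10⁻³ Pa/m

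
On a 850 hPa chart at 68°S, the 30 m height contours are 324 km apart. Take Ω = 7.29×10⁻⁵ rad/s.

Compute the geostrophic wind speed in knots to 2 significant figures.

Coriolis parameter at 68°S:
f = 2Ω sin φ = 2 × 7.29×10⁻⁵ × sin 68° = 1.35×10⁻⁴ s⁻¹
Height gradient: |∂Z/∂n| = 30 m / 324000 m = 9.26×10⁻⁵
On a pressure surface, geostrophic balance gives V_g = (g/f)|∂Z/∂n|:
V_g = 9.81 × 9.26×10⁻⁵ / 1.35×10⁻⁴ = 6.72 m/s
Converting: 6.72 m/s × 1.944 = 13 knots

13 knots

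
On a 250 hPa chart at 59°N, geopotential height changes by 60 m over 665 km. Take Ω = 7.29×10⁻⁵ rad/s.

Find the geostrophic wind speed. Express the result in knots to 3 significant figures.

Coriolis parameter at 59°N:
f = 2Ω sin φ = 2 × 7.29×10⁻⁵ × sin 59° = 1.25×10⁻⁴ s⁻¹
Height gradient: |∂Z/∂n| = 60 m / 665000 m = 9.02×10⁻⁵
On a pressure surface, geostrophic balance gives V_g = (g/f)|∂Z/∂n|:
V_g = 9.81 × 9.02×10⁻⁵ / 1.25×10⁻⁴ = 7.08 m/s
Converting: 7.08 m/s × 1.944 = 13.8 knots

13.8 knots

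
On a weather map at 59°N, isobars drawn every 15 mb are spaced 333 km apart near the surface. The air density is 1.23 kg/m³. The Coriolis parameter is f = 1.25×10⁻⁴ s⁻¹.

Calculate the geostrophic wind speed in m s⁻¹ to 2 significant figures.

Pressure gradient: |∂P/∂n| = 1500 Pa / 333000 m = 4.50×10⁻³ Pa/m
Geostrophic balance (pressure-gradient force = Coriolis force):
V_g = (1/(fρ)) |∂P/∂n| = 4.50×10⁻³ / (1.25×10⁻⁴ × 1.23) = 29.3 m/s

29 m s⁻¹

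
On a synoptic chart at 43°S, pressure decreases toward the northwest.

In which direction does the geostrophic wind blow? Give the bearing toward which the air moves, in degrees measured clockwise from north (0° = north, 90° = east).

The pressure-gradient force points toward the northwest (bearing 315°).
Geostrophic balance: in the Southern Hemisphere the Coriolis force deflects motion to the left, so the geostrophic wind blows 90° to the left of the pressure-gradient force (low pressure on the right).
Rotating 315° by 90° counterclockwise gives 225° — the wind blows toward the southwest.

225°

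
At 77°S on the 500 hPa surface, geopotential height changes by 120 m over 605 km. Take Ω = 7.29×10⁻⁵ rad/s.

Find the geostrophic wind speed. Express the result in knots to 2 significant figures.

Coriolis parameter at 77°S:
f = 2Ω sin φ = 2 × 7.29×10⁻⁵ × sin 77° = 1.42×10⁻⁴ s⁻¹
Height gradient: |∂Z/∂n| = 120 m / 605000 m = 1.98×10⁻⁴
On a pressure surface, geostrophic balance gives V_g = (g/f)|∂Z/∂n|:
V_g = 9.81 × 1.98×10⁻⁴ / 1.42×10⁻⁴ = 13.7 m/s
Converting: 13.7 m/s × 1.944 = 27 knots

27 knots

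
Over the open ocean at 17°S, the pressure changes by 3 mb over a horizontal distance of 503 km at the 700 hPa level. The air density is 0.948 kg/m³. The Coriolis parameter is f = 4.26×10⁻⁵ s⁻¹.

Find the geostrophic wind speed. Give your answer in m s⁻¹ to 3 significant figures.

14.8 m s⁻¹

Pressure gradient: |∂P/∂n| = 300 Pa / 503000 m = 5.96×10⁻⁴ Pa/m
Geostrophic balance (pressure-gradient force = Coriolis force):
V_g = (1/(fρ)) |∂P/∂n| = 5.96×10⁻⁴ / (4.26×10⁻⁵ × 0.948) = 14.8 m/s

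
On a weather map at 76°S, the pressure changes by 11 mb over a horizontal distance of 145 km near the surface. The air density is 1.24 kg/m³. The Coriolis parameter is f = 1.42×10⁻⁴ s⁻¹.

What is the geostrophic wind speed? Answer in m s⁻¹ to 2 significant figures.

43 m s⁻¹

Pressure gradient: |∂P/∂n| = 1100 Pa / 145000 m = 7.59×10⁻³ Pa/m
Geostrophic balance (pressure-gradient force = Coriolis force):
V_g = (1/(fρ)) |∂P/∂n| = 7.59×10⁻³ / (1.42×10⁻⁴ × 1.24) = 43.1 m/s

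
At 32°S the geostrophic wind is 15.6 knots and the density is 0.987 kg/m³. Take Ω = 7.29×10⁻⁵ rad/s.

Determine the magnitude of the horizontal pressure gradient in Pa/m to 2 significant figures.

6.1×10⁻⁴ Pa/m

Coriolis parameter at 32°S:
f = 2Ω sin φ = 2 × 7.29×10⁻⁵ × sin 32° = 7.73×10⁻⁵ s⁻¹
Wind speed in SI: 15.6 knots = 8.03 m/s
Geostrophic balance rearranged: |∂P/∂n| = f ρ V_g
|∂P/∂n| = 7.73×10⁻⁵ × 0.987 × 8.03 = 6.12×10⁻⁴ Pa/m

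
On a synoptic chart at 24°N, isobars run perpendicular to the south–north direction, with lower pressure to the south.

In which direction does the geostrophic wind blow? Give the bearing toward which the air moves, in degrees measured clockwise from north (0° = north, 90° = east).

270°

The pressure-gradient force points toward the south (bearing 180°).
Geostrophic balance: in the Northern Hemisphere the Coriolis force deflects motion to the right, so the geostrophic wind blows 90° to the right of the pressure-gradient force (low pressure on the left).
Rotating 180° by 90° clockwise gives 270° — the wind blows toward the west.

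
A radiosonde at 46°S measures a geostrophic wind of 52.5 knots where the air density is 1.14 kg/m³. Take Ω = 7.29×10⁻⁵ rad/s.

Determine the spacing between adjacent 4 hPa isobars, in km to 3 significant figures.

Coriolis parameter at 46°S:
f = 2Ω sin φ = 2 × 7.29×10⁻⁵ × sin 46° = 1.05×10⁻⁴ s⁻¹
Wind speed in SI: 52.5 knots = 27.0 m/s
Geostrophic balance rearranged: |∂P/∂n| = f ρ V_g
|∂P/∂n| = 1.05×10⁻⁴ × 1.14 × 27.0 = 3.23×10⁻³ Pa/m
Isobar spacing: Δn = ΔP/|∂P/∂n| = 400 Pa / 3.23×10⁻³ Pa/m = 123870 m ≈ 124 km

124 km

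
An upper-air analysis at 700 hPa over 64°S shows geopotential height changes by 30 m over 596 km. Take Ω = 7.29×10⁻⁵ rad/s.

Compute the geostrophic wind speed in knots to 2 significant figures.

Coriolis parameter at 64°S:
f = 2Ω sin φ = 2 × 7.29×10⁻⁵ × sin 64° = 1.31×10⁻⁴ s⁻¹
Height gradient: |∂Z/∂n| = 30 m / 596000 m = 5.03×10⁻⁵
On a pressure surface, geostrophic balance gives V_g = (g/f)|∂Z/∂n|:
V_g = 9.81 × 5.03×10⁻⁵ / 1.31×10⁻⁴ = 3.77 m/s
Converting: 3.77 m/s × 1.944 = 7.3 knots

7.3 knots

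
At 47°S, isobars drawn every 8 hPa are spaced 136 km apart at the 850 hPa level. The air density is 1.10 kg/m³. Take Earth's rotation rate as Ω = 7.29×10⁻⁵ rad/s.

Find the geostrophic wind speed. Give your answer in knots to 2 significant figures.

Coriolis parameter at 47°S:
f = 2Ω sin φ = 2 × 7.29×10⁻⁵ × sin 47° = 1.07×10⁻⁴ s⁻¹
Pressure gradient: |∂P/∂n| = 800 Pa / 136000 m = 5.88×10⁻³ Pa/m
Geostrophic balance (pressure-gradient force = Coriolis force):
V_g = (1/(fρ)) |∂P/∂n| = 5.88×10⁻³ / (1.07×10⁻⁴ × 1.10) = 50.2 m/s
Converting: 50.2 m/s × 1.944 = 97 knots

97 knots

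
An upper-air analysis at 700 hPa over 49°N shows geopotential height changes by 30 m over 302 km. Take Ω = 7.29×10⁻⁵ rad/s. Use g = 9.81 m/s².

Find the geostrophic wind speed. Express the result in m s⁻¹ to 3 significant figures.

Coriolis parameter at 49°N:
f = 2Ω sin φ = 2 × 7.29×10⁻⁵ × sin 49° = 1.10×10⁻⁴ s⁻¹
Height gradient: |∂Z/∂n| = 30 m / 302000 m = 9.93×10⁻⁵
On a pressure surface, geostrophic balance gives V_g = (g/f)|∂Z/∂n|:
V_g = 9.81 × 9.93×10⁻⁵ / 1.10×10⁻⁴ = 8.86 m/s

8.86 m s⁻¹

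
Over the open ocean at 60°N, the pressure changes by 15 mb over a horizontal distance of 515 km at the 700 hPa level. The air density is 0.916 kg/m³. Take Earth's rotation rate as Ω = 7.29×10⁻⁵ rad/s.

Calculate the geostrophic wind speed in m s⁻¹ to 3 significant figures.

Coriolis parameter at 60°N:
f = 2Ω sin φ = 2 × 7.29×10⁻⁵ × sin 60° = 1.26×10⁻⁴ s⁻¹
Pressure gradient: |∂P/∂n| = 1500 Pa / 515000 m = 2.91×10⁻³ Pa/m
Geostrophic balance (pressure-gradient force = Coriolis force):
V_g = (1/(fρ)) |∂P/∂n| = 2.91×10⁻³ / (1.26×10⁻⁴ × 0.916) = 25.2 m/s

25.2 m s⁻¹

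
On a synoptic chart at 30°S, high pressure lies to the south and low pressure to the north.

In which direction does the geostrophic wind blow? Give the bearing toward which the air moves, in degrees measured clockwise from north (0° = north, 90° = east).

The pressure-gradient force points toward the north (bearing 000°).
Geostrophic balance: in the Southern Hemisphere the Coriolis force deflects motion to the left, so the geostrophic wind blows 90° to the left of the pressure-gradient force (low pressure on the right).
Rotating 000° by 90° counterclockwise gives 270° — the wind blows toward the west.

270°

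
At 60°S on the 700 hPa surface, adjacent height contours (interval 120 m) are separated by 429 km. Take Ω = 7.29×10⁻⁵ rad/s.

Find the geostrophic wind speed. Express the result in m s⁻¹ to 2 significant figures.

22 m s⁻¹

Coriolis parameter at 60°S:
f = 2Ω sin φ = 2 × 7.29×10⁻⁵ × sin 60° = 1.26×10⁻⁴ s⁻¹
Height gradient: |∂Z/∂n| = 120 m / 429000 m = 2.80×10⁻⁴
On a pressure surface, geostrophic balance gives V_g = (g/f)|∂Z/∂n|:
V_g = 9.81 × 2.80×10⁻⁴ / 1.26×10⁻⁴ = 21.7 m/s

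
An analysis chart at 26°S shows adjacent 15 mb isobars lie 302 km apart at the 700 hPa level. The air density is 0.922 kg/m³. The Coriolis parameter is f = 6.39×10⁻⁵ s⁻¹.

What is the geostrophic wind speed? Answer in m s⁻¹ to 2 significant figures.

84 m s⁻¹

Pressure gradient: |∂P/∂n| = 1500 Pa / 302000 m = 4.97×10⁻³ Pa/m
Geostrophic balance (pressure-gradient force = Coriolis force):
V_g = (1/(fρ)) |∂P/∂n| = 4.97×10⁻³ / (6.39×10⁻⁵ × 0.922) = 84.3 m/s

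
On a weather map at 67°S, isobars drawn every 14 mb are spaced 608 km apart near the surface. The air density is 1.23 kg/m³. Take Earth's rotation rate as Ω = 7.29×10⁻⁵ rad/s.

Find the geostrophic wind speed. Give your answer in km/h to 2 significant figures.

Coriolis parameter at 67°S:
f = 2Ω sin φ = 2 × 7.29×10⁻⁵ × sin 67° = 1.34×10⁻⁴ s⁻¹
Pressure gradient: |∂P/∂n| = 1400 Pa / 608000 m = 2.30×10⁻³ Pa/m
Geostrophic balance (pressure-gradient force = Coriolis force):
V_g = (1/(fρ)) |∂P/∂n| = 2.30×10⁻³ / (1.34×10⁻⁴ × 1.23) = 13.9 m/s
Converting: 13.9 m/s × 3.6 = 50 km/h

50 km/h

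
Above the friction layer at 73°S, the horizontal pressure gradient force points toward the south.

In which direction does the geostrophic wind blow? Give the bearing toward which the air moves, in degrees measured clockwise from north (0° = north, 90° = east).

090°

The pressure-gradient force points toward the south (bearing 180°).
Geostrophic balance: in the Southern Hemisphere the Coriolis force deflects motion to the left, so the geostrophic wind blows 90° to the left of the pressure-gradient force (low pressure on the right).
Rotating 180° by 90° counterclockwise gives 090° — the wind blows toward the east.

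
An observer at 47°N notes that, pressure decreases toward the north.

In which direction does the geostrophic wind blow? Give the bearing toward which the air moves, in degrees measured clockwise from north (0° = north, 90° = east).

The pressure-gradient force points toward the north (bearing 000°).
Geostrophic balance: in the Northern Hemisphere the Coriolis force deflects motion to the right, so the geostrophic wind blows 90° to the right of the pressure-gradient force (low pressure on the left).
Rotating 000° by 90° clockwise gives 090° — the wind blows toward the east.

090°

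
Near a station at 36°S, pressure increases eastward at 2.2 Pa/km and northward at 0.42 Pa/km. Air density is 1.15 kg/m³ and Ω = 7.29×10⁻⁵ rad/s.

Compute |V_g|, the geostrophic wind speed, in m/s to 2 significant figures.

Coriolis parameter at 36°S:
f = 2Ω sin φ = 2 × 7.29×10⁻⁵ × sin 36° = 8.57×10⁻⁵ s⁻¹
In the Southern Hemisphere f is negative: f = −8.57×10⁻⁵ s⁻¹.
Component geostrophic relations (x east, y north):
u_g = −(1/(fρ)) ∂P/∂y,  v_g = (1/(fρ)) ∂P/∂x
u_g = −(0.42×10⁻³)/(−8.57×10⁻⁵ × 1.15) = 4.26 m/s;  v_g = (2.2×10⁻³)/(−8.57×10⁻⁵ × 1.15) = −22.3 m/s
|V_g| = √(u_g² + v_g²) = 22.7 m/s

23 m/s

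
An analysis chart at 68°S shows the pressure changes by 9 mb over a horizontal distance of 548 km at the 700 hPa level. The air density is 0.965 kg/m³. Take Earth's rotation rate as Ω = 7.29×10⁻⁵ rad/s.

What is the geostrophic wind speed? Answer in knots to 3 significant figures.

24.5 knots

Coriolis parameter at 68°S:
f = 2Ω sin φ = 2 × 7.29×10⁻⁵ × sin 68° = 1.35×10⁻⁴ s⁻¹
Pressure gradient: |∂P/∂n| = 900 Pa / 548000 m = 1.64×10⁻³ Pa/m
Geostrophic balance (pressure-gradient force = Coriolis force):
V_g = (1/(fρ)) |∂P/∂n| = 1.64×10⁻³ / (1.35×10⁻⁴ × 0.965) = 12.6 m/s
Converting: 12.6 m/s × 1.944 = 24.5 knots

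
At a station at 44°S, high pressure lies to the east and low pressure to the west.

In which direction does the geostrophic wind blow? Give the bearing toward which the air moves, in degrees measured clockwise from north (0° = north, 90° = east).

The pressure-gradient force points toward the west (bearing 270°).
Geostrophic balance: in the Southern Hemisphere the Coriolis force deflects motion to the left, so the geostrophic wind blows 90° to the left of the pressure-gradient force (low pressure on the right).
Rotating 270° by 90° counterclockwise gives 180° — the wind blows toward the south.

180°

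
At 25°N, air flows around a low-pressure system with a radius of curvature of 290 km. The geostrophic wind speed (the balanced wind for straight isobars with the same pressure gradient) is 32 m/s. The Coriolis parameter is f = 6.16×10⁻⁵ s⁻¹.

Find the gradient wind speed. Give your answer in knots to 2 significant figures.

Around a low, centrifugal force acts outward with Coriolis, so pressure-gradient force balances both:
(1/ρ)|∂P/∂n| = fV + V²/R  →  V² + fR·V − fR·V_g = 0
With fR = 6.16×10⁻⁵ × 290×10³ m = 17.9 m/s:
V = [−fR + √((fR)² + 4 fR V_g)]/2 = [−17.9 + √(17.9² + 4×17.9×32)]/2 = 16.6 m/s
Subgeostrophic (V < V_g = 32 m/s), as expected around a low.
Converting: 16.6 m/s × 1.944 = 32 knots

32 knots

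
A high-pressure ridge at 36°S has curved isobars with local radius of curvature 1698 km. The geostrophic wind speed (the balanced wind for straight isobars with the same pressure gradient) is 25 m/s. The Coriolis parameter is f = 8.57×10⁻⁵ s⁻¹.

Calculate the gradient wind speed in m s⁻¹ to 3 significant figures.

Around a high, pressure-gradient force acts outward with centrifugal, so Coriolis balances both:
fV = (1/ρ)|∂P/∂n| + V²/R  →  V² − fR·V + fR·V_g = 0
With fR = 8.57×10⁻⁵ × 1698×10³ m = 146 m/s:
V = [fR − √((fR)² − 4 fR V_g)]/2 = [146 − √(146² − 4×146×25)]/2 = 32.1 m/s
Supergeostrophic (V > V_g = 25 m/s), as expected around a high.

32.1 m s⁻¹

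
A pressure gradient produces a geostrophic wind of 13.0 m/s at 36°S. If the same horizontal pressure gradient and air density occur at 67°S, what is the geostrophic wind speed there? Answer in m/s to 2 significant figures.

8.3 m/s

With the same pressure gradient and density, V_g ∝ 1/f ∝ 1/sin φ.
V₂ = V₁ · sin φ₁ / sin φ₂ = 13.0 × sin 36° / sin 67°
V₂ = 13.0 × 0.5878/0.9205 = 8.3 m/s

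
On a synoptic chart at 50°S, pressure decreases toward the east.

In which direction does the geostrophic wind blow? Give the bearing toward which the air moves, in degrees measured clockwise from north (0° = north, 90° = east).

The pressure-gradient force points toward the east (bearing 090°).
Geostrophic balance: in the Southern Hemisphere the Coriolis force deflects motion to the left, so the geostrophic wind blows 90° to the left of the pressure-gradient force (low pressure on the right).
Rotating 090° by 90° counterclockwise gives 000° — the wind blows toward the north.

000°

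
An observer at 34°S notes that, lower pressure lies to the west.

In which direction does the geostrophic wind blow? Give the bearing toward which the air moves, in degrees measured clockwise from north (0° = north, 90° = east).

The pressure-gradient force points toward the west (bearing 270°).
Geostrophic balance: in the Southern Hemisphere the Coriolis force deflects motion to the left, so the geostrophic wind blows 90° to the left of the pressure-gradient force (low pressure on the right).
Rotating 270° by 90° counterclockwise gives 180° — the wind blows toward the south.

180°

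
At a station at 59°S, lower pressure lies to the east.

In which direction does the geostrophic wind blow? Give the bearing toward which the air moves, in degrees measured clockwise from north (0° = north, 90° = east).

000°

The pressure-gradient force points toward the east (bearing 090°).
Geostrophic balance: in the Southern Hemisphere the Coriolis force deflects motion to the left, so the geostrophic wind blows 90° to the left of the pressure-gradient force (low pressure on the right).
Rotating 090° by 90° counterclockwise gives 000° — the wind blows toward the north.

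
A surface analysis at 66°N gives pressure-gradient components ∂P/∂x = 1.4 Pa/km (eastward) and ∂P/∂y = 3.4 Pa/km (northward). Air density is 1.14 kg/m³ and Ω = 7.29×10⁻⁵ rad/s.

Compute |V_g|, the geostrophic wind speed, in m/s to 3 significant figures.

Coriolis parameter at 66°N:
f = 2Ω sin φ = 2 × 7.29×10⁻⁵ × sin 66° = 1.33×10⁻⁴ s⁻¹
Component geostrophic relations (x east, y north):
u_g = −(1/(fρ)) ∂P/∂y,  v_g = (1/(fρ)) ∂P/∂x
u_g = −(3.4×10⁻³)/(1.33×10⁻⁴ × 1.14) = −22.4 m/s;  v_g = (1.4×10⁻³)/(1.33×10⁻⁴ × 1.14) = 9.22 m/s
|V_g| = √(u_g² + v_g²) = 24.2 m/s

24.2 m/s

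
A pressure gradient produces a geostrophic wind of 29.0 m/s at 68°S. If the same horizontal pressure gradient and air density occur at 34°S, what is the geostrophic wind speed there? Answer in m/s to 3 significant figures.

With the same pressure gradient and density, V_g ∝ 1/f ∝ 1/sin φ.
V₂ = V₁ · sin φ₁ / sin φ₂ = 29.0 × sin 68° / sin 34°
V₂ = 29.0 × 0.9272/0.5592 = 48.1 m/s

48.1 m/s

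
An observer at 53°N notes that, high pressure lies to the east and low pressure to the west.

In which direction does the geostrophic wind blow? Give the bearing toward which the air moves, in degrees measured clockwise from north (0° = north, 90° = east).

000°

The pressure-gradient force points toward the west (bearing 270°).
Geostrophic balance: in the Northern Hemisphere the Coriolis force deflects motion to the right, so the geostrophic wind blows 90° to the right of the pressure-gradient force (low pressure on the left).
Rotating 270° by 90° clockwise gives 000° — the wind blows toward the north.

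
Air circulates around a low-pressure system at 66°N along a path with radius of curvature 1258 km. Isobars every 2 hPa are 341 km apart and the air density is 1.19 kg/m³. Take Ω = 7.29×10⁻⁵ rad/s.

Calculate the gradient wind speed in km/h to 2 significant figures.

13 km/h

Coriolis parameter at 66°N:
f = 2Ω sin φ = 2 × 7.29×10⁻⁵ × sin 66° = 1.33×10⁻⁴ s⁻¹
Pressure gradient: |∂P/∂n| = 200 Pa / 341000 m = 5.87×10⁻⁴ Pa/m
Geostrophic speed: V_g = |∂P/∂n|/(fρ) = 5.87×10⁻⁴/(1.33×10⁻⁴ × 1.19) = 3.70 m/s
Around a low, centrifugal force acts outward with Coriolis, so pressure-gradient force balances both:
(1/ρ)|∂P/∂n| = fV + V²/R  →  V² + fR·V − fR·V_g = 0
With fR = 1.33×10⁻⁴ × 1258×10³ m = 168 m/s:
V = [−fR + √((fR)² + 4 fR V_g)]/2 = [−168 + √(168² + 4×168×3.7)]/2 = 3.62 m/s
Subgeostrophic (V < V_g = 3.7 m/s), as expected around a low.
Converting: 3.62 m/s × 3.6 = 13 km/h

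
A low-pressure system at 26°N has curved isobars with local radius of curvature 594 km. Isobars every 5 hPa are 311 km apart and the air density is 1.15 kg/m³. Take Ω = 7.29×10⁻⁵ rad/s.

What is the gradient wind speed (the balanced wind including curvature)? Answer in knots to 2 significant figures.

Coriolis parameter at 26°N:
f = 2Ω sin φ = 2 × 7.29×10⁻⁵ × sin 26° = 6.39×10⁻⁵ s⁻¹
Pressure gradient: |∂P/∂n| = 500 Pa / 311000 m = 1.61×10⁻³ Pa/m
Geostrophic speed: V_g = |∂P/∂n|/(fρ) = 1.61×10⁻³/(6.39×10⁻⁵ × 1.15) = 21.9 m/s
Around a low, centrifugal force acts outward with Coriolis, so pressure-gradient force balances both:
(1/ρ)|∂P/∂n| = fV + V²/R  →  V² + fR·V − fR·V_g = 0
With fR = 6.39×10⁻⁵ × 594×10³ m = 38.0 m/s:
V = [−fR + √((fR)² + 4 fR V_g)]/2 = [−38.0 + √(38.0² + 4×38.0×21.9)]/2 = 15.5 m/s
Subgeostrophic (V < V_g = 21.9 m/s), as expected around a low.
Converting: 15.5 m/s × 1.944 = 30 knots

30 knots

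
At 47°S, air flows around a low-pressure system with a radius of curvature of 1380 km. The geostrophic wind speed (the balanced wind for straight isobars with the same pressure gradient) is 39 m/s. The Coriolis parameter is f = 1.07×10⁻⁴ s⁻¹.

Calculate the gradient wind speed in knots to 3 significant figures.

Around a low, centrifugal force acts outward with Coriolis, so pressure-gradient force balances both:
(1/ρ)|∂P/∂n| = fV + V²/R  →  V² + fR·V − fR·V_g = 0
With fR = 1.07×10⁻⁴ × 1380×10³ m = 148 m/s:
V = [−fR + √((fR)² + 4 fR V_g)]/2 = [−148 + √(148² + 4×148×39)]/2 = 32 m/s
Subgeostrophic (V < V_g = 39 m/s), as expected around a low.
Converting: 32 m/s × 1.944 = 62.3 knots

62.3 knots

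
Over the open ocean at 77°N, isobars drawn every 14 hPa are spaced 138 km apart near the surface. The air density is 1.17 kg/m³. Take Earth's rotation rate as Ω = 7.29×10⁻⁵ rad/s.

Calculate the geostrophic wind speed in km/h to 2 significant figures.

Coriolis parameter at 77°N:
f = 2Ω sin φ = 2 × 7.29×10⁻⁵ × sin 77° = 1.42×10⁻⁴ s⁻¹
Pressure gradient: |∂P/∂n| = 1400 Pa / 138000 m = 1.01×10⁻² Pa/m
Geostrophic balance (pressure-gradient force = Coriolis force):
V_g = (1/(fρ)) |∂P/∂n| = 1.01×10⁻² / (1.42×10⁻⁴ × 1.17) = 61.0 m/s
Converting: 61.0 m/s × 3.6 = 220 km/h

220 km/h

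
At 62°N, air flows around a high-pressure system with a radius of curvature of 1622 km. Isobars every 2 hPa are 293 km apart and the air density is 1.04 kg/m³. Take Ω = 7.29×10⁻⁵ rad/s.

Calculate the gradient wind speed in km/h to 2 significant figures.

19 km/h

Coriolis parameter at 62°N:
f = 2Ω sin φ = 2 × 7.29×10⁻⁵ × sin 62° = 1.29×10⁻⁴ s⁻¹
Pressure gradient: |∂P/∂n| = 200 Pa / 293000 m = 6.83×10⁻⁴ Pa/m
Geostrophic speed: V_g = |∂P/∂n|/(fρ) = 6.83×10⁻⁴/(1.29×10⁻⁴ × 1.04) = 5.10 m/s
Around a high, pressure-gradient force acts outward with centrifugal, so Coriolis balances both:
fV = (1/ρ)|∂P/∂n| + V²/R  →  V² − fR·V + fR·V_g = 0
With fR = 1.29×10⁻⁴ × 1622×10³ m = 209 m/s:
V = [fR − √((fR)² − 4 fR V_g)]/2 = [209 − √(209² − 4×209×5.1)]/2 = 5.23 m/s
Supergeostrophic (V > V_g = 5.1 m/s), as expected around a high.
Converting: 5.23 m/s × 3.6 = 19 km/h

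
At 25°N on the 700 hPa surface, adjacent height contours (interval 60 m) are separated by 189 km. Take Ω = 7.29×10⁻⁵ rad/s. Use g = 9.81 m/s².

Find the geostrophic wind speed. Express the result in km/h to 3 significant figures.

182 km/h

Coriolis parameter at 25°N:
f = 2Ω sin φ = 2 × 7.29×10⁻⁵ × sin 25° = 6.16×10⁻⁵ s⁻¹
Height gradient: |∂Z/∂n| = 60 m / 189000 m = 3.17×10⁻⁴
On a pressure surface, geostrophic balance gives V_g = (g/f)|∂Z/∂n|:
V_g = 9.81 × 3.17×10⁻⁴ / 6.16×10⁻⁵ = 50.5 m/s
Converting: 50.5 m/s × 3.6 = 182 km/h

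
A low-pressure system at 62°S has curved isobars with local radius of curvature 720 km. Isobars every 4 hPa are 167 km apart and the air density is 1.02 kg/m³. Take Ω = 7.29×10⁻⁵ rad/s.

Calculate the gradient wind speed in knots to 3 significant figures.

30.3 knots

Coriolis parameter at 62°S:
f = 2Ω sin φ = 2 × 7.29×10⁻⁵ × sin 62° = 1.29×10⁻⁴ s⁻¹
Pressure gradient: |∂P/∂n| = 400 Pa / 167000 m = 2.40×10⁻³ Pa/m
Geostrophic speed: V_g = |∂P/∂n|/(fρ) = 2.40×10⁻³/(1.29×10⁻⁴ × 1.02) = 18.2 m/s
Around a low, centrifugal force acts outward with Coriolis, so pressure-gradient force balances both:
(1/ρ)|∂P/∂n| = fV + V²/R  →  V² + fR·V − fR·V_g = 0
With fR = 1.29×10⁻⁴ × 720×10³ m = 92.7 m/s:
V = [−fR + √((fR)² + 4 fR V_g)]/2 = [−92.7 + √(92.7² + 4×92.7×18.2)]/2 = 15.6 m/s
Subgeostrophic (V < V_g = 18.2 m/s), as expected around a low.
Converting: 15.6 m/s × 1.944 = 30.3 knots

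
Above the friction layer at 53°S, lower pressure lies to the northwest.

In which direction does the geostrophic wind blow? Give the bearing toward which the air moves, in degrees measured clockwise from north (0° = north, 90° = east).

225°

The pressure-gradient force points toward the northwest (bearing 315°).
Geostrophic balance: in the Southern Hemisphere the Coriolis force deflects motion to the left, so the geostrophic wind blows 90° to the left of the pressure-gradient force (low pressure on the right).
Rotating 315° by 90° counterclockwise gives 225° — the wind blows toward the southwest.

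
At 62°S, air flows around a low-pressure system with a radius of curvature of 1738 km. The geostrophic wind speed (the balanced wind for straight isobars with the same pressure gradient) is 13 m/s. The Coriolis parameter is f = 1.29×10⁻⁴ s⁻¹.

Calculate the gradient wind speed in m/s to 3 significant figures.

Around a low, centrifugal force acts outward with Coriolis, so pressure-gradient force balances both:
(1/ρ)|∂P/∂n| = fV + V²/R  →  V² + fR·V − fR·V_g = 0
With fR = 1.29×10⁻⁴ × 1738×10³ m = 224 m/s:
V = [−fR + √((fR)² + 4 fR V_g)]/2 = [−224 + √(224² + 4×224×13)]/2 = 12.3 m/s
Subgeostrophic (V < V_g = 13 m/s), as expected around a low.

12.3 m/s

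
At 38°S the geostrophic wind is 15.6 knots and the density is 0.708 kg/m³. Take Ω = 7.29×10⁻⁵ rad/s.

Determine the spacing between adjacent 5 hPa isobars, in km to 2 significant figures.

980 km

Coriolis parameter at 38°S:
f = 2Ω sin φ = 2 × 7.29×10⁻⁵ × sin 38° = 8.98×10⁻⁵ s⁻¹
Wind speed in SI: 15.6 knots = 8.03 m/s
Geostrophic balance rearranged: |∂P/∂n| = f ρ V_g
|∂P/∂n| = 8.98×10⁻⁵ × 0.708 × 8.03 = 5.10×10⁻⁴ Pa/m
Isobar spacing: Δn = ΔP/|∂P/∂n| = 500 Pa / 5.10×10⁻⁴ Pa/m = 980335 m ≈ 980 km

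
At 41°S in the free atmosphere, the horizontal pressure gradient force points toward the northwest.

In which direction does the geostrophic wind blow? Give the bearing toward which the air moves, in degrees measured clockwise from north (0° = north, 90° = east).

225°

The pressure-gradient force points toward the northwest (bearing 315°).
Geostrophic balance: in the Southern Hemisphere the Coriolis force deflects motion to the left, so the geostrophic wind blows 90° to the left of the pressure-gradient force (low pressure on the right).
Rotating 315° by 90° counterclockwise gives 225° — the wind blows toward the southwest.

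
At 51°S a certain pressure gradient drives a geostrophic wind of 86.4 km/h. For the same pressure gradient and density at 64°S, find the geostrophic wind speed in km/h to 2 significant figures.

With the same pressure gradient and density, V_g ∝ 1/f ∝ 1/sin φ.
V₂ = V₁ · sin φ₁ / sin φ₂ = 86.4 × sin 51° / sin 64°
V₂ = 86.4 × 0.7771/0.8988 = 75 km/h

75 km/h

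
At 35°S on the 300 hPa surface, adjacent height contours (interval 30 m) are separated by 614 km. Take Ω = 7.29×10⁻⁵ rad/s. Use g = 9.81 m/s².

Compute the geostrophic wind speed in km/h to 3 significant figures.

Coriolis parameter at 35°S:
f = 2Ω sin φ = 2 × 7.29×10⁻⁵ × sin 35° = 8.36×10⁻⁵ s⁻¹
Height gradient: |∂Z/∂n| = 30 m / 614000 m = 4.89×10⁻⁵
On a pressure surface, geostrophic balance gives V_g = (g/f)|∂Z/∂n|:
V_g = 9.81 × 4.89×10⁻⁵ / 8.36×10⁻⁵ = 5.73 m/s
Converting: 5.73 m/s × 3.6 = 20.6 km/h

20.6 km/h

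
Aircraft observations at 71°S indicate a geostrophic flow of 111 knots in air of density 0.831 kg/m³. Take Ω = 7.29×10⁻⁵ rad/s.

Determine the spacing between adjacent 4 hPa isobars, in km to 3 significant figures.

Coriolis parameter at 71°S:
f = 2Ω sin φ = 2 × 7.29×10⁻⁵ × sin 71° = 1.38×10⁻⁴ s⁻¹
Wind speed in SI: 111 knots = 57.1 m/s
Geostrophic balance rearranged: |∂P/∂n| = f ρ V_g
|∂P/∂n| = 1.38×10⁻⁴ × 0.831 × 57.1 = 6.54×10⁻³ Pa/m
Isobar spacing: Δn = ΔP/|∂P/∂n| = 400 Pa / 6.54×10⁻³ Pa/m = 61146 m ≈ 61.1 km

61.1 km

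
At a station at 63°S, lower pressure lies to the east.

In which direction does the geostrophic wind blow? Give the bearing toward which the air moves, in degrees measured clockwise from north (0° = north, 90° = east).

The pressure-gradient force points toward the east (bearing 090°).
Geostrophic balance: in the Southern Hemisphere the Coriolis force deflects motion to the left, so the geostrophic wind blows 90° to the left of the pressure-gradient force (low pressure on the right).
Rotating 090° by 90° counterclockwise gives 000° — the wind blows toward the north.

000°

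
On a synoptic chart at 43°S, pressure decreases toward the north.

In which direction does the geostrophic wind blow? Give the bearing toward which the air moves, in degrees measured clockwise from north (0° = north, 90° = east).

The pressure-gradient force points toward the north (bearing 000°).
Geostrophic balance: in the Southern Hemisphere the Coriolis force deflects motion to the left, so the geostrophic wind blows 90° to the left of the pressure-gradient force (low pressure on the right).
Rotating 000° by 90° counterclockwise gives 270° — the wind blows toward the west.

270°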